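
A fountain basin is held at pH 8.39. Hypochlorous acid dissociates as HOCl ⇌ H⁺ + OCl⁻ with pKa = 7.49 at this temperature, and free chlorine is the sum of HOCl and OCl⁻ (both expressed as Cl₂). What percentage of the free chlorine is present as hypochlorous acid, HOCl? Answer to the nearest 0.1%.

[OCl⁻]/[HOCl] = 10^(pH − pKa) = 10^(8.39 − 7.49) = 10^0.90 = 7.943.
Fraction as HOCl = 1 / (1 + 7.943) = 0.1118.

11.2%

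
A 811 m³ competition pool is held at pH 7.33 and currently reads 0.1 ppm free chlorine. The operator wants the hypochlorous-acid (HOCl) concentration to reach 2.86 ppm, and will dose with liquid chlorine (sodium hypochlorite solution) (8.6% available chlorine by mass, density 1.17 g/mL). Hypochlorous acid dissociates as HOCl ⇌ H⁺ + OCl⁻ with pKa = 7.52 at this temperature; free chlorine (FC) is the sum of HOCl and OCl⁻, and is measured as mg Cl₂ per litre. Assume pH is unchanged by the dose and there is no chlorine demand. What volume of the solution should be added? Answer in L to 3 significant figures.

37.1 L

Volume: 811 m³ = 811,000 L.
[OCl⁻]/[HOCl] = 10^(pH − pKa) = 10^(7.33 − 7.52) = 0.6457; fraction as HOCl = 1/(1 + 0.6457) = 0.6077.
Free chlorine required for 2.86 ppm HOCl: 2.86 / 0.6077 = 4.707 ppm.
FC to add: 4.707 − 0.1 = 4.607 mg/L as Cl₂.
Cl₂ equivalent: 4.607 mg/L × 811,000 L = 3736 g.
Product at 8.6% available Cl: 3736 / 0.086 = 43,440 g.
Volume: 43,440 g ÷ 1.17 g/mL = 37,130 mL.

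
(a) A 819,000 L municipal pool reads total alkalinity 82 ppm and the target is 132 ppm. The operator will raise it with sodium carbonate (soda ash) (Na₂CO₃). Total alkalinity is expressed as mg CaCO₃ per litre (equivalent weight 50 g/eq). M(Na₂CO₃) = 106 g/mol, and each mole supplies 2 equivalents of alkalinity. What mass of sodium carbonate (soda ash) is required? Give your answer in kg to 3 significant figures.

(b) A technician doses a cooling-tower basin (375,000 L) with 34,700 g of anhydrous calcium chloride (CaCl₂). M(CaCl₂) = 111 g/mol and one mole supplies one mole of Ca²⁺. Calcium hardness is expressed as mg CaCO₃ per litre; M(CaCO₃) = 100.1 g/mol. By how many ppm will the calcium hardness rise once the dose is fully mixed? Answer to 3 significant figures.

(a) Alkalinity to add: (132 − 82) = 50 mg/L as CaCO₃ × 819,000 L = 40,950 g as CaCO₃.
(a) Equivalents: 40,950 g ÷ 50 g/eq = 819 eq.
(a) Each mole of Na₂CO₃ supplies 2 eq, so 819 / 2 = 409.5 mol.
(a) Mass: 409.5 mol × 106 g/mol = 43,410 g.

(b) Moles of Ca²⁺: 34,700 g ÷ 111 g/mol = 312.6 mol.
(b) As CaCO₃: 312.6 mol × 100.1 g/mol = 31,290 g.
(b) Rise: 31,290 g / 375,000 L × 1000 = 83.45 mg/L.

(a) 43.4 kg; (b) 83.4 ppm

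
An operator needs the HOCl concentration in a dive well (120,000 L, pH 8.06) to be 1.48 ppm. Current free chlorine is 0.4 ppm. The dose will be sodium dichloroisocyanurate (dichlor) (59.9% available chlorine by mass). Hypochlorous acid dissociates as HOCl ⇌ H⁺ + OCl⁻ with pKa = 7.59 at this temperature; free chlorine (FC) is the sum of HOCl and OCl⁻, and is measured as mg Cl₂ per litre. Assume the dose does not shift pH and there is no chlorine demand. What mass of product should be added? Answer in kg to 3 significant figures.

[OCl⁻]/[HOCl] = 10^(pH − pKa) = 10^(8.06 − 7.59) = 2.951; fraction as HOCl = 1/(1 + 2.951) = 0.2531.
Free chlorine required for 1.48 ppm HOCl: 1.48 / 0.2531 = 5.848 ppm.
FC to add: 5.848 − 0.4 = 5.448 mg/L as Cl₂.
Cl₂ equivalent: 5.448 mg/L × 120,000 L = 653.7 g.
Product at 59.9% available Cl: 653.7 / 0.599 = 1091 g.

1.09 kg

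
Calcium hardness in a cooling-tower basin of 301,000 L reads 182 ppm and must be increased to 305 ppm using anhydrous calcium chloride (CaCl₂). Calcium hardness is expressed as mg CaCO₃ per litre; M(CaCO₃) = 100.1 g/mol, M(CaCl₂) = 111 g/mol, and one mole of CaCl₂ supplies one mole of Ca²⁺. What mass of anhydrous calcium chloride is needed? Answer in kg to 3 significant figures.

41.1 kg

Hardness to add: (305 − 182) = 123 mg/L as CaCO₃ × 301,000 L = 37,020 g as CaCO₃.
Moles of Ca²⁺ (1 mol Ca²⁺ ≡ 1 mol CaCO₃): 37,020 / 100.1 g/mol = 369.9 mol.
Mass of CaCl₂: 369.9 × 111 = 41,050 g.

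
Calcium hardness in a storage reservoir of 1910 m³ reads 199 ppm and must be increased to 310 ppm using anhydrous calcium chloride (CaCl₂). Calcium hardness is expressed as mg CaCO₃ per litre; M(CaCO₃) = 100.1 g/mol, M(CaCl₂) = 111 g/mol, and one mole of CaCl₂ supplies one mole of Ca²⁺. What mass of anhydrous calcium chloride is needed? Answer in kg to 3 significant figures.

235 kg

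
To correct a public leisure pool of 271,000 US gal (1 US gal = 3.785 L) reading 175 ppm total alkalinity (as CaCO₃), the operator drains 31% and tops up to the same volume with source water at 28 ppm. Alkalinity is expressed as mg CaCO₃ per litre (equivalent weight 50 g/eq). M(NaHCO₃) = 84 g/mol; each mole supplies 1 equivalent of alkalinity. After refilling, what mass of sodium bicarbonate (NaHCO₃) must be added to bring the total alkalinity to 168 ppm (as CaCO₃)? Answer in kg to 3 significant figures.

Volume: 271,000 US gal × 3.785 L/gal = 1,025,735 L.
After draining 31% and refilling: 175 × 0.69 + 28 × 0.31 = 129.43 ppm.
Deficit to target: 168 − 129.43 = 38.57 mg/L.
As CaCO₃: 38.57 mg/L × 1,025,735 L = 39,560 g; ÷ 50 g/eq ÷ 1 = 791.3 mol NaHCO₃.
Mass: 791.3 × 84 = 66,470 g.

66.5 kg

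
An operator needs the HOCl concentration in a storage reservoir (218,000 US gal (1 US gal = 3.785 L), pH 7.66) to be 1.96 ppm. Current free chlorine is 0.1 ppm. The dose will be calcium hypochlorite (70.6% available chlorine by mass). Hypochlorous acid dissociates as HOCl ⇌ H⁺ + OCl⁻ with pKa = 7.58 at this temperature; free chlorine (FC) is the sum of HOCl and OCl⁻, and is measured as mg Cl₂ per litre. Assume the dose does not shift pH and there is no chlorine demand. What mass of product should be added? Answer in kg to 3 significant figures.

Volume: 218,000 US gal × 3.785 L/gal = 825,130 L.
[OCl⁻]/[HOCl] = 10^(pH − pKa) = 10^(7.66 − 7.58) = 1.202; fraction as HOCl = 1/(1 + 1.202) = 0.4541.
Free chlorine required for 1.96 ppm HOCl: 1.96 / 0.4541 = 4.316 ppm.
FC to add: 4.316 − 0.1 = 4.216 mg/L as Cl₂.
Cl₂ equivalent: 4.216 mg/L × 825,130 L = 3479 g.
Product at 70.6% available Cl: 3479 / 0.706 = 4928 g.

4.93 kg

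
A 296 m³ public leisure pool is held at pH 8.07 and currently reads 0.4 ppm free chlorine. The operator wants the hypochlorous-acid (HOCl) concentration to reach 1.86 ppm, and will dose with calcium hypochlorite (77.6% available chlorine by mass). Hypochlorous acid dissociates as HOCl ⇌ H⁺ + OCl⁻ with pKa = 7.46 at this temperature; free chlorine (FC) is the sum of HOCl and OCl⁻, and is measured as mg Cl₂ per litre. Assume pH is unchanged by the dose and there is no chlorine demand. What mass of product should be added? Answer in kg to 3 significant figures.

Volume: 296 m³ = 296,000 L.
[OCl⁻]/[HOCl] = 10^(pH − pKa) = 10^(8.07 − 7.46) = 4.074; fraction as HOCl = 1/(1 + 4.074) = 0.1971.
Free chlorine required for 1.86 ppm HOCl: 1.86 / 0.1971 = 9.437 ppm.
FC to add: 9.437 − 0.4 = 9.037 mg/L as Cl₂.
Cl₂ equivalent: 9.037 mg/L × 296,000 L = 2675 g.
Product at 77.6% available Cl: 2675 / 0.776 = 3447 g.

3.45 kg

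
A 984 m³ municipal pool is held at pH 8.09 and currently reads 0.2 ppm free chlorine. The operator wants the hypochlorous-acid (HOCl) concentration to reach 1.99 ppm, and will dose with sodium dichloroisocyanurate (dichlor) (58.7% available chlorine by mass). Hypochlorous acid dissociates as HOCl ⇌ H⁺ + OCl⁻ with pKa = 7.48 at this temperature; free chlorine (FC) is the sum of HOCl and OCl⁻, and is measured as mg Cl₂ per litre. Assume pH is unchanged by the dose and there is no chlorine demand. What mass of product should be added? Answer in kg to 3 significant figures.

16.6 kg

Volume: 984 m³ = 984,000 L.
[OCl⁻]/[HOCl] = 10^(pH − pKa) = 10^(8.09 − 7.48) = 4.074; fraction as HOCl = 1/(1 + 4.074) = 0.1971.
Free chlorine required for 1.99 ppm HOCl: 1.99 / 0.1971 = 10.1 ppm.
FC to add: 10.1 − 0.2 = 9.897 mg/L as Cl₂.
Cl₂ equivalent: 9.897 mg/L × 984,000 L = 9739 g.
Product at 58.7% available Cl: 9739 / 0.587 = 16,590 g.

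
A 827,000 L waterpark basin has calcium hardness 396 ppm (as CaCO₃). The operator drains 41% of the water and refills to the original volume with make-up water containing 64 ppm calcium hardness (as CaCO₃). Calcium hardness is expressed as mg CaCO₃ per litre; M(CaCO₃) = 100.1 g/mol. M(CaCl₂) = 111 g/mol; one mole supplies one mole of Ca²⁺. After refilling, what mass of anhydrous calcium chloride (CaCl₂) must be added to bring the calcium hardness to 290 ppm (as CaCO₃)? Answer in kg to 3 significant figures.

27.6 kg

After draining 41% and refilling: 396 × 0.59 + 64 × 0.41 = 259.88 ppm.
Deficit to target: 290 − 259.88 = 30.12 mg/L.
As CaCO₃: 30.12 mg/L × 827,000 L = 24,910 g; ÷ 100.1 = 248.8 mol Ca²⁺.
Mass: 248.8 × 111 = 27,620 g.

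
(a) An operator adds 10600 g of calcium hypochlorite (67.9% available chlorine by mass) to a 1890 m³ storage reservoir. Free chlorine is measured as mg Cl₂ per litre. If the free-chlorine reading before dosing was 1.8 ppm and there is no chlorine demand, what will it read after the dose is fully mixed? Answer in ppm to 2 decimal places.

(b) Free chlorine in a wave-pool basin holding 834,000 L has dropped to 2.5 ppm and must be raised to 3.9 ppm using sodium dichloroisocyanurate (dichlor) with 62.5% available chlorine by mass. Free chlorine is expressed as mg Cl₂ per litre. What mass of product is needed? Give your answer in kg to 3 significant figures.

(a) 5.61 ppm; (b) 1.87 kg

(a) Volume: 1890 m³ = 1,890,000 L.
(a) Available chlorine delivered: 10,600 g × 0.679 = 7197 g as Cl₂.
(a) Concentration rise: 7197 g / 1,890,000 L = 3.808 mg/L = 3.81 ppm.
(a) Final FC: 1.8 + 3.81 = 5.61 ppm.

(b) Chlorine deficit: 3.9 − 2.5 = 1.4 ppm = 1.4 mg/L as Cl₂.
(b) Cl₂ equivalent needed: 1.4 mg/L × 834,000 L = 1,168,000 mg = 1168 g.
(b) Product at 62.5% available chlorine: 1168 / 0.625 = 1868 g.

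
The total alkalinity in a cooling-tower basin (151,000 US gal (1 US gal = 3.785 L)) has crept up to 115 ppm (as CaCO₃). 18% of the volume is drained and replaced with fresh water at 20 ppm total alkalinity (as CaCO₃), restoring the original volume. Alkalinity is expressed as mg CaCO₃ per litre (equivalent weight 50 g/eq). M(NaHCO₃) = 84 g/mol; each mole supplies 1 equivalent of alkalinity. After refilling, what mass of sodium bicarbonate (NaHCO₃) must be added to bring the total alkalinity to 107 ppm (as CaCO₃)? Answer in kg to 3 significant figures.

8.74 kg

Volume: 151,000 US gal × 3.785 L/gal = 571,535 L.
After draining 18% and refilling: 115 × 0.82 + 20 × 0.18 = 97.9 ppm.
Deficit to target: 107 − 97.9 = 9.1 mg/L.
As CaCO₃: 9.1 mg/L × 571,535 L = 5201 g; ÷ 50 g/eq ÷ 1 = 104 mol NaHCO₃.
Mass: 104 × 84 = 8738 g.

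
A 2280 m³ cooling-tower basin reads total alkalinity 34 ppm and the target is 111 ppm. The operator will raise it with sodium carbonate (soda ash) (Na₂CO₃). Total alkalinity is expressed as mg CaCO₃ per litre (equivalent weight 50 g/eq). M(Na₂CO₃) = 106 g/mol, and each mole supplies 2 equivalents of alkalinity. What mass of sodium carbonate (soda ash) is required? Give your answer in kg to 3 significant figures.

Volume: 2280 m³ = 2,280,000 L.
Alkalinity to add: (111 − 34) = 77 mg/L as CaCO₃ × 2,280,000 L = 175,600 g as CaCO₃.
Equivalents: 175,600 g ÷ 50 g/eq = 3511 eq.
Each mole of Na₂CO₃ supplies 2 eq, so 3511 / 2 = 1756 mol.
Mass: 1756 mol × 106 g/mol = 186,100 g.

186 kg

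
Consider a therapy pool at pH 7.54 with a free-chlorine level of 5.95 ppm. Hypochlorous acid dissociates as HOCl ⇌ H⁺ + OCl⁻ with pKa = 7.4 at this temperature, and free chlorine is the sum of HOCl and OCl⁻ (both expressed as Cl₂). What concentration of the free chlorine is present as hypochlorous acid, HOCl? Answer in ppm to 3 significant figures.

2.50 ppm

[OCl⁻]/[HOCl] = 10^(pH − pKa) = 10^(7.54 − 7.4) = 10^0.14 = 1.38.
Fraction as HOCl = 1 / (1 + 1.38) = 0.4201.
HOCl = 0.4201 × 5.95 ppm = 2.5 ppm.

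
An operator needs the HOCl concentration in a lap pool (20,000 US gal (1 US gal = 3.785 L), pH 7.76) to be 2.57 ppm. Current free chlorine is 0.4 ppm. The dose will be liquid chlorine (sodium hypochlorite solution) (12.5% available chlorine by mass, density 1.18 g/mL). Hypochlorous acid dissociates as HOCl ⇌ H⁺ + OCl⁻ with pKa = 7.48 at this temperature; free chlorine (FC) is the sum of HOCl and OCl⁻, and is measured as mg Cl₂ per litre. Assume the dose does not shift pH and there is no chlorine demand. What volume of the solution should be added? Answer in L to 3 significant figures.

3.63 L

Volume: 20,000 US gal × 3.785 L/gal = 75,700 L.
[OCl⁻]/[HOCl] = 10^(pH − pKa) = 10^(7.76 − 7.48) = 1.905; fraction as HOCl = 1/(1 + 1.905) = 0.3442.
Free chlorine required for 2.57 ppm HOCl: 2.57 / 0.3442 = 7.467 ppm.
FC to add: 7.467 − 0.4 = 7.067 mg/L as Cl₂.
Cl₂ equivalent: 7.067 mg/L × 75,700 L = 535 g.
Product at 12.5% available Cl: 535 / 0.125 = 4280 g.
Volume: 4280 g ÷ 1.18 g/mL = 3627 mL.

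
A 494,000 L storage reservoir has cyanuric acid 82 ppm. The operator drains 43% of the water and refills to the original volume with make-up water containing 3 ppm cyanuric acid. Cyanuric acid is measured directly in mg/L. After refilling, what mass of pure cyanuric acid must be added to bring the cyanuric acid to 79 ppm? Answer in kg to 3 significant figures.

15.3 kg

After draining 43% and refilling: 82 × 0.57 + 3 × 0.43 = 48.03 ppm.
Deficit to target: 79 − 48.03 = 30.97 mg/L.
Mass: 30.97 mg/L × 494,000 L = 15,300 g cyanuric acid.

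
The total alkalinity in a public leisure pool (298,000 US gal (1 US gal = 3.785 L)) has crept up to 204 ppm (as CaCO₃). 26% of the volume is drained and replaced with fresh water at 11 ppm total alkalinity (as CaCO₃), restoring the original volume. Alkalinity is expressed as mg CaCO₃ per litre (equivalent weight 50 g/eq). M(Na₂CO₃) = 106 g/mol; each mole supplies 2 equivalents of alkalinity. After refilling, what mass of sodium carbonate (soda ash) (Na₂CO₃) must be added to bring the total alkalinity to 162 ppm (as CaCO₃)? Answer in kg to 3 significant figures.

9.78 kg

Volume: 298,000 US gal × 3.785 L/gal = 1,127,930 L.
After draining 26% and refilling: 204 × 0.74 + 11 × 0.26 = 153.82 ppm.
Deficit to target: 162 − 153.82 = 8.18 mg/L.
As CaCO₃: 8.18 mg/L × 1,127,930 L = 9226 g; ÷ 50 g/eq ÷ 2 = 92.26 mol Na₂CO₃.
Mass: 92.26 × 106 = 9780 g.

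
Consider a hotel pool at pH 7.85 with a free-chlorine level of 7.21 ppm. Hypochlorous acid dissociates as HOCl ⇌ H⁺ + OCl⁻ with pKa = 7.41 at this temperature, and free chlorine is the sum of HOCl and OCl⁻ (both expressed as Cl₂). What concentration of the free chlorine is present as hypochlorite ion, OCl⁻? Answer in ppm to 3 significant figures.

5.29 ppm

[OCl⁻]/[HOCl] = 10^(pH − pKa) = 10^(7.85 − 7.41) = 10^0.44 = 2.754.
Fraction as HOCl = 1 / (1 + 2.754) = 0.2664.
OCl⁻ = (1 − 0.2664) × 7.21 ppm = 5.289 ppm.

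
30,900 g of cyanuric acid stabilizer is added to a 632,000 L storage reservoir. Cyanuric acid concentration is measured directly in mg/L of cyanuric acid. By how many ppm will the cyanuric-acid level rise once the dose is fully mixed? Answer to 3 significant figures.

48.9 ppm

Rise: 30,900 g / 632,000 L × 1000 = 48.89 mg/L.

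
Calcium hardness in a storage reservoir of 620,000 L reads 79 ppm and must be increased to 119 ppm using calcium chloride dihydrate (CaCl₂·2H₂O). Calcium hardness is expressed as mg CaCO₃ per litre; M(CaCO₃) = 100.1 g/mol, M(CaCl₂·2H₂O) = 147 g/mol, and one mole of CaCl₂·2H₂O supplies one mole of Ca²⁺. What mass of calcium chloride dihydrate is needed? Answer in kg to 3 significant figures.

36.4 kg

Hardness to add: (119 − 79) = 40 mg/L as CaCO₃ × 620,000 L = 24,800 g as CaCO₃.
Moles of Ca²⁺ (1 mol Ca²⁺ ≡ 1 mol CaCO₃): 24,800 / 100.1 g/mol = 247.8 mol.
Mass of CaCl₂·2H₂O: 247.8 × 147 = 36,420 g.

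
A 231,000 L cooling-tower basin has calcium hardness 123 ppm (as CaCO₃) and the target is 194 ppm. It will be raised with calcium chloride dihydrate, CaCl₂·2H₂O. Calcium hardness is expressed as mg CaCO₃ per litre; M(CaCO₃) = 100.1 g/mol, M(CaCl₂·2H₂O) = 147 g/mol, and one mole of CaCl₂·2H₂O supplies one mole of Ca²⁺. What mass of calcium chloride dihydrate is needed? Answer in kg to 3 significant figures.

Hardness to add: (194 − 123) = 71 mg/L as CaCO₃ × 231,000 L = 16,400 g as CaCO₃.
Moles of Ca²⁺ (1 mol Ca²⁺ ≡ 1 mol CaCO₃): 16,400 / 100.1 g/mol = 163.8 mol.
Mass of CaCl₂·2H₂O: 163.8 × 147 = 24,090 g.

24.1 kg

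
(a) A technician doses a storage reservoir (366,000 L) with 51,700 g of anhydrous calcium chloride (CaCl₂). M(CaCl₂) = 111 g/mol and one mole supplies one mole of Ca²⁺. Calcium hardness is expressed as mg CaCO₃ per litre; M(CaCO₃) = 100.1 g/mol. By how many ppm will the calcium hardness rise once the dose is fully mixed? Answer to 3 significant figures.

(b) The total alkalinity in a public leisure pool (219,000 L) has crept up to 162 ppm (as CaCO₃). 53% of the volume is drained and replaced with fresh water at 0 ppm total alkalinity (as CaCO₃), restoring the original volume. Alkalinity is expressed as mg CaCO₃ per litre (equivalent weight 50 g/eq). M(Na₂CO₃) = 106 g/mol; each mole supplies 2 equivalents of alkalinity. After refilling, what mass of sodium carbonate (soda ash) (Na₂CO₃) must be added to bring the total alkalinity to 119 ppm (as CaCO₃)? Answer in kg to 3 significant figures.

(a) Moles of Ca²⁺: 51,700 g ÷ 111 g/mol = 465.8 mol.
(a) As CaCO₃: 465.8 mol × 100.1 g/mol = 46,620 g.
(a) Rise: 46,620 g / 366,000 L × 1000 = 127.4 mg/L.

(b) After draining 53% and refilling: 162 × 0.47 + 0 × 0.53 = 76.14 ppm.
(b) Deficit to target: 119 − 76.14 = 42.86 mg/L.
(b) As CaCO₃: 42.86 mg/L × 219,000 L = 9386 g; ÷ 50 g/eq ÷ 2 = 93.86 mol Na₂CO₃.
(b) Mass: 93.86 × 106 = 9950 g.

(a) 127 ppm; (b) 9.95 kg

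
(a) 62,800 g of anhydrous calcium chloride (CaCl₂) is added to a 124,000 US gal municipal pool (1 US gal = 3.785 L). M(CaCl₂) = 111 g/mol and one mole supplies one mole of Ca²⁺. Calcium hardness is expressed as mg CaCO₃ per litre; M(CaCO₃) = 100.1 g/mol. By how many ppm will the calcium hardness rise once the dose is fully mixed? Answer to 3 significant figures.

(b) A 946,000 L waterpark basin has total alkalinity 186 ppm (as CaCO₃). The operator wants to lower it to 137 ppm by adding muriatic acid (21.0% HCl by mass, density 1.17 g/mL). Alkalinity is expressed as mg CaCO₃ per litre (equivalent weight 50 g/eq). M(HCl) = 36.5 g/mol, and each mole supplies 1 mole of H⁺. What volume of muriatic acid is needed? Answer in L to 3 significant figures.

(a) 121 ppm; (b) 138 L

(a) Volume: 124,000 US gal × 3.785 L/gal = 469,340 L.
(a) Moles of Ca²⁺: 62,800 g ÷ 111 g/mol = 565.8 mol.
(a) As CaCO₃: 565.8 mol × 100.1 g/mol = 56,630 g.
(a) Rise: 56,630 g / 469,340 L × 1000 = 120.7 mg/L.

(b) Alkalinity to neutralize: (186 − 137) = 49 mg/L as CaCO₃ × 946,000 L = 46,350 g as CaCO₃.
(b) Equivalents of H⁺ required: 46,350 ÷ 50 g/eq = 927.1 eq = 927.1 mol HCl.
(b) Mass of HCl: 927.1 × 36.5 = 33,840 g.
(b) Mass of 21.0% solution: 33,840 / 0.21 = 161,100 g.
(b) Volume: 161,100 g ÷ 1.17 g/mL = 137,700 mL.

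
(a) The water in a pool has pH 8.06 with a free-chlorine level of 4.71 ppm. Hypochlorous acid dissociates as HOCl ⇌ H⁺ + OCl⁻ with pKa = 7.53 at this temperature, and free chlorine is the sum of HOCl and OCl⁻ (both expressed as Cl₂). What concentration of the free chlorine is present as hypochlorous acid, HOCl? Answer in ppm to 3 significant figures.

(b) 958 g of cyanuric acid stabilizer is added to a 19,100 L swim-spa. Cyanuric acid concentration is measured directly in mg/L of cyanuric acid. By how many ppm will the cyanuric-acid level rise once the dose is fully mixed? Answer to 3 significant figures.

(a) [OCl⁻]/[HOCl] = 10^(pH − pKa) = 10^(8.06 − 7.53) = 10^0.53 = 3.388.
(a) Fraction as HOCl = 1 / (1 + 3.388) = 0.2279.
(a) HOCl = 0.2279 × 4.71 ppm = 1.073 ppm.

(b) Rise: 958 g / 19,100 L × 1000 = 50.16 mg/L.

(a) 1.07 ppm; (b) 50.2 ppm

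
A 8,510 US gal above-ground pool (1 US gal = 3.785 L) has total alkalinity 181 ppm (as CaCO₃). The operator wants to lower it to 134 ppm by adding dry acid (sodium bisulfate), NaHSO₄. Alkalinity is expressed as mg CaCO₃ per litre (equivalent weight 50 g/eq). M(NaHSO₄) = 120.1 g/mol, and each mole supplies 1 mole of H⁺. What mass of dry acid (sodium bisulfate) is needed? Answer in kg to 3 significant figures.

3.64 kg

Volume: 8,510 US gal × 3.785 L/gal = 32,210 L.
Alkalinity to neutralize: (181 − 134) = 47 mg/L as CaCO₃ × 32,210 L = 1514 g as CaCO₃.
Equivalents of H⁺ required: 1514 ÷ 50 g/eq = 30.28 eq = 30.28 mol NaHSO₄.
Mass of NaHSO₄: 30.28 × 120.1 = 3636 g.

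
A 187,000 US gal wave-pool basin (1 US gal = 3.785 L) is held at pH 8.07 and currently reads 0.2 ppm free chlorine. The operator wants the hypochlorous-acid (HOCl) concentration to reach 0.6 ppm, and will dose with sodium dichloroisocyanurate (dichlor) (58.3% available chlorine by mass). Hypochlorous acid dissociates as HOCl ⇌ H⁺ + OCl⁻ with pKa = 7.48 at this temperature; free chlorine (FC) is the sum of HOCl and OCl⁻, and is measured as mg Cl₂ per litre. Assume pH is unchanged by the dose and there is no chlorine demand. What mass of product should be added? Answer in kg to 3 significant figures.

Volume: 187,000 US gal × 3.785 L/gal = 707,795 L.
[OCl⁻]/[HOCl] = 10^(pH − pKa) = 10^(8.07 − 7.48) = 3.89; fraction as HOCl = 1/(1 + 3.89) = 0.2045.
Free chlorine required for 0.6 ppm HOCl: 0.6 / 0.2045 = 2.934 ppm.
FC to add: 2.934 − 0.2 = 2.734 mg/L as Cl₂.
Cl₂ equivalent: 2.734 mg/L × 707,795 L = 1935 g.
Product at 58.3% available Cl: 1935 / 0.583 = 3320 g.

3.32 kg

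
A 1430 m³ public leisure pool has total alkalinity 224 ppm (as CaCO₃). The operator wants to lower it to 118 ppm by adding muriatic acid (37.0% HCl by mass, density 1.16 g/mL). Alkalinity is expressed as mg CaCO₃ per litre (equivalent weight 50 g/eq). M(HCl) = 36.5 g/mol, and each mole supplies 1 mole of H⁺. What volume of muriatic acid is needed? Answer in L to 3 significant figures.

Volume: 1430 m³ = 1,430,000 L.
Alkalinity to neutralize: (224 − 118) = 106 mg/L as CaCO₃ × 1,430,000 L = 151,600 g as CaCO₃.
Equivalents of H⁺ required: 151,600 ÷ 50 g/eq = 3032 eq = 3032 mol HCl.
Mass of HCl: 3032 × 36.5 = 110,700 g.
Mass of 37.0% solution: 110,700 / 0.37 = 299,100 g.
Volume: 299,100 g ÷ 1.16 g/mL = 257,800 mL.

258 L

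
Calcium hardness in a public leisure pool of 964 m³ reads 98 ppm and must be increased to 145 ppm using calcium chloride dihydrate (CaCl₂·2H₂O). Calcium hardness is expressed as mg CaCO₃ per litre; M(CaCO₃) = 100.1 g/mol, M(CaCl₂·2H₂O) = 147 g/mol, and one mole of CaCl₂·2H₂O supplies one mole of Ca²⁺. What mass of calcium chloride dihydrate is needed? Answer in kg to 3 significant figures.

66.5 kg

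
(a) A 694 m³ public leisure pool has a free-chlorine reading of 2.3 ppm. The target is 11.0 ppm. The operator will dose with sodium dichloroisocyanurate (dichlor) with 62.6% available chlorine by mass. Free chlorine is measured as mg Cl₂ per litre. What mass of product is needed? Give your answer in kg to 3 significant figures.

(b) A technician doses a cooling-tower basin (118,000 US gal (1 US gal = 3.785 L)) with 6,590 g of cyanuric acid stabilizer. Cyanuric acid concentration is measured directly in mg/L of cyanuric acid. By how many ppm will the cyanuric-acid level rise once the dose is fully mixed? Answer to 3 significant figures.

(a) Volume: 694 m³ = 694,000 L.
(a) Chlorine deficit: 11.0 − 2.3 = 8.7 ppm = 8.7 mg/L as Cl₂.
(a) Cl₂ equivalent needed: 8.7 mg/L × 694,000 L = 6,038,000 mg = 6038 g.
(a) Product at 62.6% available chlorine: 6038 / 0.626 = 9645 g.

(b) Volume: 118,000 US gal × 3.785 L/gal = 446,630 L.
(b) Rise: 6,590 g / 446,630 L × 1000 = 14.75 mg/L.

(a) 9.65 kg; (b) 14.8 ppm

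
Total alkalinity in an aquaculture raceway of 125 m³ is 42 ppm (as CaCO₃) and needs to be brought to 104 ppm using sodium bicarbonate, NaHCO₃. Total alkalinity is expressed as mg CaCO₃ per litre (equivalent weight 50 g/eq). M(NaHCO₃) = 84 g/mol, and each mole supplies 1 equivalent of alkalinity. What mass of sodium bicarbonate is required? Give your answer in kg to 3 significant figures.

Volume: 125 m³ = 125,000 L.
Alkalinity to add: (104 − 42) = 62 mg/L as CaCO₃ × 125,000 L = 7750 g as CaCO₃.
Equivalents: 7750 g ÷ 50 g/eq = 155 eq.
NaHCO₃ supplies 1 eq per mole → 155 mol.
Mass: 155 mol × 84 g/mol = 13,020 g.

13.0 kg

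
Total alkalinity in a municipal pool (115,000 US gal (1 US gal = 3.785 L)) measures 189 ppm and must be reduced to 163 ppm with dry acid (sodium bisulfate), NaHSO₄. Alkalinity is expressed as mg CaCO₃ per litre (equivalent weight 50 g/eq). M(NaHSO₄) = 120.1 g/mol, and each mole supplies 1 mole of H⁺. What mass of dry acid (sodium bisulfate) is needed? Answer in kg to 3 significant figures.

27.2 kg

Volume: 115,000 US gal × 3.785 L/gal = 435,275 L.
Alkalinity to neutralize: (189 − 163) = 26 mg/L as CaCO₃ × 435,275 L = 11,320 g as CaCO₃.
Equivalents of H⁺ required: 11,320 ÷ 50 g/eq = 226.3 eq = 226.3 mol NaHSO₄.
Mass of NaHSO₄: 226.3 × 120.1 = 27,180 g.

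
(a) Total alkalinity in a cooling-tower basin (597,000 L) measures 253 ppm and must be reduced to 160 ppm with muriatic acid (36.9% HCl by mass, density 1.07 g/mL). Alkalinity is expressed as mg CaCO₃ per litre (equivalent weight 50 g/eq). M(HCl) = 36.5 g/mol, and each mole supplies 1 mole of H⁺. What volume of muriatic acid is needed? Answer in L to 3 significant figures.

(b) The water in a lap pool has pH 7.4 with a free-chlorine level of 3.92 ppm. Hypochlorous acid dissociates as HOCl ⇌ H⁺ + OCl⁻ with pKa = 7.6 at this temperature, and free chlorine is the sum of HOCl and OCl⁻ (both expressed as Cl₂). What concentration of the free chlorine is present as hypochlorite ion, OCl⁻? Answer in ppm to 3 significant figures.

(a) 103 L; (b) 1.52 ppm

(a) Alkalinity to neutralize: (253 − 160) = 93 mg/L as CaCO₃ × 597,000 L = 55,520 g as CaCO₃.
(a) Equivalents of H⁺ required: 55,520 ÷ 50 g/eq = 1110 eq = 1110 mol HCl.
(a) Mass of HCl: 1110 × 36.5 = 40,530 g.
(a) Mass of 36.9% solution: 40,530 / 0.369 = 109,800 g.
(a) Volume: 109,800 g ÷ 1.07 g/mL = 102,700 mL.

(b) [OCl⁻]/[HOCl] = 10^(pH − pKa) = 10^(7.4 − 7.6) = 10^-0.20 = 0.631.
(b) Fraction as HOCl = 1 / (1 + 0.631) = 0.6131.
(b) OCl⁻ = (1 − 0.6131) × 3.92 ppm = 1.517 ppm.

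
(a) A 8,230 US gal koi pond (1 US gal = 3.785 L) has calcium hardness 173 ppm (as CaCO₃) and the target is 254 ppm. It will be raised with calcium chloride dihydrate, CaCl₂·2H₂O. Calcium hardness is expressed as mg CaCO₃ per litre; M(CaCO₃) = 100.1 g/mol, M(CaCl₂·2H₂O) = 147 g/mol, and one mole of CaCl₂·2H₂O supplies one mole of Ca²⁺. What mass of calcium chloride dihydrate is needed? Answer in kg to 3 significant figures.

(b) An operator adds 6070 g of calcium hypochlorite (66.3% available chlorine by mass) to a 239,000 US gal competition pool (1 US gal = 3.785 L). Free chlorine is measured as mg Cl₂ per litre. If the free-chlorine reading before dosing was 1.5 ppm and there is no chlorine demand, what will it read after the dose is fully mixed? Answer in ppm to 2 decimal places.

(a) 3.71 kg; (b) 5.95 ppm

(a) Volume: 8,230 US gal × 3.785 L/gal = 31,151 L.
(a) Hardness to add: (254 − 173) = 81 mg/L as CaCO₃ × 31,151 L = 2523 g as CaCO₃.
(a) Moles of Ca²⁺ (1 mol Ca²⁺ ≡ 1 mol CaCO₃): 2523 / 100.1 g/mol = 25.21 mol.
(a) Mass of CaCl₂·2H₂O: 25.21 × 147 = 3705 g.

(b) Volume: 239,000 US gal × 3.785 L/gal = 904,615 L.
(b) Available chlorine delivered: 6070 g × 0.663 = 4024 g as Cl₂.
(b) Concentration rise: 4024 g / 904,615 L = 4.449 mg/L = 4.45 ppm.
(b) Final FC: 1.5 + 4.45 = 5.95 ppm.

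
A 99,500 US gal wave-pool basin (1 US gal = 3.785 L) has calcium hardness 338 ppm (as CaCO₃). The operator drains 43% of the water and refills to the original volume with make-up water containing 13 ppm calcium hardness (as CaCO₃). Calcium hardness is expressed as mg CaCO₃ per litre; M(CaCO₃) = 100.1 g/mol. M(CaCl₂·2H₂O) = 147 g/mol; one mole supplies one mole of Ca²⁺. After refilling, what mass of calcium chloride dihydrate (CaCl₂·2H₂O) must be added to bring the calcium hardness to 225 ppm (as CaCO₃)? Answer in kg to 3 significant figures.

14.8 kg

Volume: 99,500 US gal × 3.785 L/gal = 376,608 L.
After draining 43% and refilling: 338 × 0.57 + 13 × 0.43 = 198.25 ppm.
Deficit to target: 225 − 198.25 = 26.75 mg/L.
As CaCO₃: 26.75 mg/L × 376,608 L = 10,070 g; ÷ 100.1 = 100.6 mol Ca²⁺.
Mass: 100.6 × 147 = 14,790 g.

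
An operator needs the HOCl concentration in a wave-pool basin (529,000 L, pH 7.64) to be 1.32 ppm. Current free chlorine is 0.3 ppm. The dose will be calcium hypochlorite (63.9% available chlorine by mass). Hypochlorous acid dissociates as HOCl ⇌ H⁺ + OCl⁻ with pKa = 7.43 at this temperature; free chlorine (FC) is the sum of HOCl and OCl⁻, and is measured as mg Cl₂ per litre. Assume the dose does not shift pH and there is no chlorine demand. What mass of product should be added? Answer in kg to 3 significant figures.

[OCl⁻]/[HOCl] = 10^(pH − pKa) = 10^(7.64 − 7.43) = 1.622; fraction as HOCl = 1/(1 + 1.622) = 0.3814.
Free chlorine required for 1.32 ppm HOCl: 1.32 / 0.3814 = 3.461 ppm.
FC to add: 3.461 − 0.3 = 3.161 mg/L as Cl₂.
Cl₂ equivalent: 3.161 mg/L × 529,000 L = 1672 g.
Product at 63.9% available Cl: 1672 / 0.639 = 2617 g.

2.62 kg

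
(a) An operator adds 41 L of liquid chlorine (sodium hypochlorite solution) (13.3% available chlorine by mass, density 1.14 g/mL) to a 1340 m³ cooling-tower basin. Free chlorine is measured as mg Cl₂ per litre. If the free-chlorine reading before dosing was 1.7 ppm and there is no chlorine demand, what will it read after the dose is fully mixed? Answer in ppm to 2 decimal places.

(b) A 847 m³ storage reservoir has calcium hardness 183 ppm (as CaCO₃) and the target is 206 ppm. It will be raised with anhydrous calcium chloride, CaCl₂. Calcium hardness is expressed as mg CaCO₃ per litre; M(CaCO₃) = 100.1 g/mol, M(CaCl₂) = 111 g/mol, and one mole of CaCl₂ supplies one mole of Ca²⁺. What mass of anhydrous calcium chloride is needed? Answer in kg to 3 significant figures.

(a) 6.34 ppm; (b) 21.6 kg

(a) Volume: 1340 m³ = 1,340,000 L.
(a) Mass of solution: 41 L × 1000 mL/L × 1.14 g/mL = 46,740 g.
(a) Available chlorine delivered: 46,740 g × 0.133 = 6216 g as Cl₂.
(a) Concentration rise: 6216 g / 1,340,000 L = 4.639 mg/L = 4.64 ppm.
(a) Final FC: 1.7 + 4.64 = 6.34 ppm.

(b) Volume: 847 m³ = 847,000 L.
(b) Hardness to add: (206 − 183) = 23 mg/L as CaCO₃ × 847,000 L = 19,480 g as CaCO₃.
(b) Moles of Ca²⁺ (1 mol Ca²⁺ ≡ 1 mol CaCO₃): 19,480 / 100.1 g/mol = 194.6 mol.
(b) Mass of CaCl₂: 194.6 × 111 = 21,600 g.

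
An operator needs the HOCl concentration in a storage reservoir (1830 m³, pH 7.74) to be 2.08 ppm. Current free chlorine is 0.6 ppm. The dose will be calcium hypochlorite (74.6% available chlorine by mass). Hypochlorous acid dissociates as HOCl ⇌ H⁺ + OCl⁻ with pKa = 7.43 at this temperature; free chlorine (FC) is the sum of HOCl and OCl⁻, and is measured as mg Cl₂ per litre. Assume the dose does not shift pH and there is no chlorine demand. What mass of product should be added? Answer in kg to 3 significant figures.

Volume: 1830 m³ = 1,830,000 L.
[OCl⁻]/[HOCl] = 10^(pH − pKa) = 10^(7.74 − 7.43) = 2.042; fraction as HOCl = 1/(1 + 2.042) = 0.3288.
Free chlorine required for 2.08 ppm HOCl: 2.08 / 0.3288 = 6.327 ppm.
FC to add: 6.327 − 0.6 = 5.727 mg/L as Cl₂.
Cl₂ equivalent: 5.727 mg/L × 1,830,000 L = 10,480 g.
Product at 74.6% available Cl: 10,480 / 0.746 = 14,050 g.

14.0 kg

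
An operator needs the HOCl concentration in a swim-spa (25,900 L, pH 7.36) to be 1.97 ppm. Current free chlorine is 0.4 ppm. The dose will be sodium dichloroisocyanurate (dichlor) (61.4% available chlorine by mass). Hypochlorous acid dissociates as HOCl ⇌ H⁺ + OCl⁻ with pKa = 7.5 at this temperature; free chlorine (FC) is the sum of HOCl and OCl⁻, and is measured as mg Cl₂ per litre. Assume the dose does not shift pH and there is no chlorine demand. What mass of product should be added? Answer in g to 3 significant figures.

[OCl⁻]/[HOCl] = 10^(pH − pKa) = 10^(7.36 − 7.5) = 0.7244; fraction as HOCl = 1/(1 + 0.7244) = 0.5799.
Free chlorine required for 1.97 ppm HOCl: 1.97 / 0.5799 = 3.397 ppm.
FC to add: 3.397 − 0.4 = 2.997 mg/L as Cl₂.
Cl₂ equivalent: 2.997 mg/L × 25,900 L = 77.63 g.
Product at 61.4% available Cl: 77.63 / 0.614 = 126.4 g.

126 g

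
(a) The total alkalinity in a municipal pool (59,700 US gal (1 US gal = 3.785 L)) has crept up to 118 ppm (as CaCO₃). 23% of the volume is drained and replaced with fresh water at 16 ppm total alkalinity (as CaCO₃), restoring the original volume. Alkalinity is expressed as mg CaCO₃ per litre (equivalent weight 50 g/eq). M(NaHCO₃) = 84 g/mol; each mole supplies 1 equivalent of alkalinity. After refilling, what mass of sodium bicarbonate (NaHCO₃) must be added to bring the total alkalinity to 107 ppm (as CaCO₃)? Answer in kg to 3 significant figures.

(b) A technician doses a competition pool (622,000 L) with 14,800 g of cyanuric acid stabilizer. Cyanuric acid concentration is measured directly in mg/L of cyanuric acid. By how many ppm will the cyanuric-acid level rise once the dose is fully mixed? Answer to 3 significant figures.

(a) Volume: 59,700 US gal × 3.785 L/gal = 225,964 L.
(a) After draining 23% and refilling: 118 × 0.77 + 16 × 0.23 = 94.54 ppm.
(a) Deficit to target: 107 − 94.54 = 12.46 mg/L.
(a) As CaCO₃: 12.46 mg/L × 225,964 L = 2816 g; ÷ 50 g/eq ÷ 1 = 56.31 mol NaHCO₃.
(a) Mass: 56.31 × 84 = 4730 g.

(b) Rise: 14,800 g / 622,000 L × 1000 = 23.79 mg/L.

(a) 4.73 kg; (b) 23.8 ppm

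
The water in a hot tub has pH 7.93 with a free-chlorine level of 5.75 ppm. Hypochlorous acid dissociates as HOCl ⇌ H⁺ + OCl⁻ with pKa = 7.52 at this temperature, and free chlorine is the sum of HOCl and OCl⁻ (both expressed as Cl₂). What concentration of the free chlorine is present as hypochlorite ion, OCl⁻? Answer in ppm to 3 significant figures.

[OCl⁻]/[HOCl] = 10^(pH − pKa) = 10^(7.93 − 7.52) = 10^0.41 = 2.57.
Fraction as HOCl = 1 / (1 + 2.57) = 0.2801.
OCl⁻ = (1 − 0.2801) × 5.75 ppm = 4.14 ppm.

4.14 ppm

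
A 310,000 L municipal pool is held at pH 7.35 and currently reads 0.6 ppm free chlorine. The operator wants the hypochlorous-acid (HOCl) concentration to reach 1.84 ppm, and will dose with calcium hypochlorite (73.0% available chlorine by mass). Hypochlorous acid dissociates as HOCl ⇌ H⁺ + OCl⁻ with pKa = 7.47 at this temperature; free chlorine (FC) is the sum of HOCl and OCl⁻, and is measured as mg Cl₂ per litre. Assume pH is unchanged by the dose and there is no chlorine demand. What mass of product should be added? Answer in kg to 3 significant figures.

1.12 kg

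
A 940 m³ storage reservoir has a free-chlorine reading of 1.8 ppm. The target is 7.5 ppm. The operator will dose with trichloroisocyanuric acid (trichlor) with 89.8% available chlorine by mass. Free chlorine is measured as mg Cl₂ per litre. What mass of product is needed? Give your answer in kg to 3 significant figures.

Volume: 940 m³ = 940,000 L.
Chlorine deficit: 7.5 − 1.8 = 5.7 ppm = 5.7 mg/L as Cl₂.
Cl₂ equivalent needed: 5.7 mg/L × 940,000 L = 5,358,000 mg = 5358 g.
Product at 89.8% available chlorine: 5358 / 0.898 = 5967 g.

5.97 kg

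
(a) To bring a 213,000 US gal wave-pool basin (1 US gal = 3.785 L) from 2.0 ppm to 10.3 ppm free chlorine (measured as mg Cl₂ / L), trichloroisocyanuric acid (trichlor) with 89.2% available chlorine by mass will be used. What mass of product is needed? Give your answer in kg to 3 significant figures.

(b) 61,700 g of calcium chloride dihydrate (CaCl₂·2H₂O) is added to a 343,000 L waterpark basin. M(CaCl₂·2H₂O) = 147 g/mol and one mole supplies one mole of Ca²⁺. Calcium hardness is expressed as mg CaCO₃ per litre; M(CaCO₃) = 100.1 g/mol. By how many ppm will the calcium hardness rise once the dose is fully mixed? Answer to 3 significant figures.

(a) Volume: 213,000 US gal × 3.785 L/gal = 806,205 L.
(a) Chlorine deficit: 10.3 − 2.0 = 8.3 ppm = 8.3 mg/L as Cl₂.
(a) Cl₂ equivalent needed: 8.3 mg/L × 806,205 L = 6,692,000 mg = 6692 g.
(a) Product at 89.2% available chlorine: 6692 / 0.892 = 7502 g.

(b) Moles of Ca²⁺: 61,700 g ÷ 147 g/mol = 419.7 mol.
(b) As CaCO₃: 419.7 mol × 100.1 g/mol = 42,010 g.
(b) Rise: 42,010 g / 343,000 L × 1000 = 122.5 mg/L.

(a) 7.50 kg; (b) 122 ppm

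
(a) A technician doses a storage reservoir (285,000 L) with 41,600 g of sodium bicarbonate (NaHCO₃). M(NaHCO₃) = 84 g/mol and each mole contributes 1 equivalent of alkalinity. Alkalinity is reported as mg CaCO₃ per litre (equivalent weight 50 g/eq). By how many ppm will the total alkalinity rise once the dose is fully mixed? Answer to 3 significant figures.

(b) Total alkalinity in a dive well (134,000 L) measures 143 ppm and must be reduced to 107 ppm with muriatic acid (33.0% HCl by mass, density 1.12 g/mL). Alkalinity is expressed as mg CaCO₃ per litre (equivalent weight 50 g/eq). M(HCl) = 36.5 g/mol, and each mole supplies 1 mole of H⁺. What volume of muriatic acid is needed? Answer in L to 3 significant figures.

(a) 86.9 ppm; (b) 9.53 L

(a) Moles of NaHCO₃: 41,600 g ÷ 84 g/mol = 495.2 mol → 495.2 eq of alkalinity.
(a) As CaCO₃: 495.2 eq × 50 g/eq = 24,760 g.
(a) Rise: 24,760 g / 285,000 L × 1000 = 86.88 mg/L.

(b) Alkalinity to neutralize: (143 − 107) = 36 mg/L as CaCO₃ × 134,000 L = 4824 g as CaCO₃.
(b) Equivalents of H⁺ required: 4824 ÷ 50 g/eq = 96.48 eq = 96.48 mol HCl.
(b) Mass of HCl: 96.48 × 36.5 = 3522 g.
(b) Mass of 33.0% solution: 3522 / 0.33 = 10,670 g.
(b) Volume: 10,670 g ÷ 1.12 g/mL = 9528 mL.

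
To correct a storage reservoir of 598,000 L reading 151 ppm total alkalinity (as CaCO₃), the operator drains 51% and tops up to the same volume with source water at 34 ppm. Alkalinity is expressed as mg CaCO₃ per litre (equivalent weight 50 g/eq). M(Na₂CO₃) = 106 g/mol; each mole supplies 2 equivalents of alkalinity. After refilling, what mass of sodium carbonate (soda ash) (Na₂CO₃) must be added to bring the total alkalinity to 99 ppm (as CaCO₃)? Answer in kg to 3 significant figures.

4.86 kg

After draining 51% and refilling: 151 × 0.49 + 34 × 0.51 = 91.33 ppm.
Deficit to target: 99 − 91.33 = 7.67 mg/L.
As CaCO₃: 7.67 mg/L × 598,000 L = 4587 g; ÷ 50 g/eq ÷ 2 = 45.87 mol Na₂CO₃.
Mass: 45.87 × 106 = 4862 g.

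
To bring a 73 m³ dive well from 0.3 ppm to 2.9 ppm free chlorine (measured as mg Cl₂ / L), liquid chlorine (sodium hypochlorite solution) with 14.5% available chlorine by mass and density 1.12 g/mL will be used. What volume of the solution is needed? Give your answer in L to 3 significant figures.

Volume: 73 m³ = 73,000 L.
Chlorine deficit: 2.9 − 0.3 = 2.6 ppm = 2.6 mg/L as Cl₂.
Cl₂ equivalent needed: 2.6 mg/L × 73,000 L = 189,800 mg = 189.8 g.
Product at 14.5% available chlorine: 189.8 / 0.145 = 1309 g.
Volume at density 1.12 g/mL: 1309 g ÷ 1.12 g/mL = 1169 mL.

1.17 L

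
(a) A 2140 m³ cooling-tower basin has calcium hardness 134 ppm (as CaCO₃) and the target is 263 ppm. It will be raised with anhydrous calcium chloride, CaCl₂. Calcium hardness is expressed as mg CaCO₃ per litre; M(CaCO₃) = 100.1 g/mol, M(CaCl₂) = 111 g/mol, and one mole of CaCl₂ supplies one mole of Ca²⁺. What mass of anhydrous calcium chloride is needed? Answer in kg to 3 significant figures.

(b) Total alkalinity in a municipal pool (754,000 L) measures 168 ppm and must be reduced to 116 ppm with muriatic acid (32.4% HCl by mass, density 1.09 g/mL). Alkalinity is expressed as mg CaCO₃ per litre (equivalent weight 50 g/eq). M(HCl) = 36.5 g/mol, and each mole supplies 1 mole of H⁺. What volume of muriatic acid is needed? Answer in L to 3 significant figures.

(a) 306 kg; (b) 81.0 L

(a) Volume: 2140 m³ = 2,140,000 L.
(a) Hardness to add: (263 − 134) = 129 mg/L as CaCO₃ × 2,140,000 L = 276,100 g as CaCO₃.
(a) Moles of Ca²⁺ (1 mol Ca²⁺ ≡ 1 mol CaCO₃): 276,100 / 100.1 g/mol = 2758 mol.
(a) Mass of CaCl₂: 2758 × 111 = 306,100 g.

(b) Alkalinity to neutralize: (168 − 116) = 52 mg/L as CaCO₃ × 754,000 L = 39,210 g as CaCO₃.
(b) Equivalents of H⁺ required: 39,210 ÷ 50 g/eq = 784.2 eq = 784.2 mol HCl.
(b) Mass of HCl: 784.2 × 36.5 = 28,620 g.
(b) Mass of 32.4% solution: 28,620 / 0.324 = 88,340 g.
(b) Volume: 88,340 g ÷ 1.09 g/mL = 81,040 mL.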